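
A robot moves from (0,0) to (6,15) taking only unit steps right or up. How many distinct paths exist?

Each path has 6 right steps and 15 up steps in some order (21 steps total).
Choose which 15 of the 21 steps are up: C(21,15).

Final answer: C(21,15) = 54264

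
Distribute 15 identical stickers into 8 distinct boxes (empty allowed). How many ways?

Stars and bars: C(n+k-1, k-1) = C(22,7).

Final answer: C(22,7) = 170544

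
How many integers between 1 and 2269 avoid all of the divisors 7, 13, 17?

|div by 7|=324, |div by 13|=174, |div by 17|=133.
|div by 7&13|=24, |div by 7&17|=19, |div by 13&17|=10, |div by all|=1.
By inclusion-exclusion, divisible by at least one: 324+174+133-24-19-10+1 = 579.
Not divisible by any: 2269 - 579.

Final answer: 1690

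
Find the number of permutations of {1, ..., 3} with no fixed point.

Derangements satisfy D(n) = (n-1)(D(n-1) + D(n-2)), starting from D(0)=1, D(1)=0.
D(2) = 1 x (0 + 1) = 1
D(3) = 2 x (D(2) + D(1)) = 2 x (1 + 0)

Final answer: D(3) = 2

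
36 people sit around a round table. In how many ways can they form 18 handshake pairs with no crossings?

The structures are counted by the Catalan number C_n. Here n = 36/2 = 18.
C_n = C(2n,n)/(n+1), so C_{18} = C(36,18)/19 = 9075135300/19.

Final answer: C_{18} = 477638700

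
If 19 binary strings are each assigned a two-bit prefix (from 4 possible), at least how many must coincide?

There are 4 possible values for two-bit prefix. With 19 binary strings and 4 categories, by pigeonhole: ceiling(19/4).

Final answer: 5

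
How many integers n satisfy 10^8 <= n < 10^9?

The leading digit cannot be 0 (9 options); the other 8 digits can be anything (10 options each).
Total: 9 x 10^8.

Final answer: 900000000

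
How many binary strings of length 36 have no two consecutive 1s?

Classify by the final bit: ...0 gives a(n-1) strings, ...01 gives a(n-2) strings. Thus a(n) = a(n-1) + a(n-2) with a(1)=2, a(2)=3.
Building up term by term: a(1)=2, a(2)=3, a(3)=5, a(4)=8, a(5)=13, a(6)=21, a(7)=34, a(8)=55, a(9)=89, a(10)=144, a(11)=233, a(12)=377, a(13)=610, a(14)=987, a(15)=1597, a(16)=2584, a(17)=4181, a(18)=6765, a(19)=10946, a(20)=17711, a(21)=28657, a(22)=46368, a(23)=75025, a(24)=121393, a(25)=196418, a(26)=317811, a(27)=514229, a(28)=832040, a(29)=1346269, a(30)=2178309, a(31)=3524578, a(32)=5702887, a(33)=9227465, a(34)=14930352, a(35)=24157817, a(36)=39088169.

Final answer: 39088169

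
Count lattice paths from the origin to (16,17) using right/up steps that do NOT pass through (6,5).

Total paths to (16,17): C(33,17) = 1166803110.
Paths through (6,5): C(11,5) x C(22,12) = 298750452.
Avoiding (6,5): 1166803110 - 298750452.

Final answer: 868052658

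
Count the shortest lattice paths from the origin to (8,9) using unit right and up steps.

Each path has 8 right steps and 9 up steps in some order (17 steps total).
Choose which 9 of the 17 steps are up: C(17,9).

Final answer: C(17,9) = 24310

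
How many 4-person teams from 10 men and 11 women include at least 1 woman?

Sum over valid woman counts:
C(11,1)C(10,3) = 1320
C(11,2)C(10,2) = 2475
C(11,3)C(10,1) = 1650
C(11,4)C(10,0) = 330
Total: 1320 + 2475 + 1650 + 330.

Final answer: 5775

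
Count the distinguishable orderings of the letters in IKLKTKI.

Letters (I:2, K:3, L:1, T:1). Total letters: 7.
Permutations = 7!/(3! x 2!).

Final answer: 420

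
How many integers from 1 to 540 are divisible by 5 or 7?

Multiples of 5: 108. Multiples of 7: 77. Of both (lcm=35): 15.
By inclusion-exclusion: 108 + 77 - 15.

Final answer: 170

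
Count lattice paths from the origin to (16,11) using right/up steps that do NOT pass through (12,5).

Total paths to (16,11): C(27,11) = 13037895.
Paths through (12,5): C(17,5) x C(10,6) = 1299480.
Avoiding (12,5): 13037895 - 1299480.

Final answer: 11738415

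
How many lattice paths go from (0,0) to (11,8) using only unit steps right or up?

Each path has 11 right steps and 8 up steps in some order (19 steps total).
Choose which 8 of the 19 steps are up: C(19,8).

Final answer: C(19,8) = 75582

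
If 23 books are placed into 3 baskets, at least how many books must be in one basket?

By the pigeonhole principle: ceiling(23/3).

Final answer: 8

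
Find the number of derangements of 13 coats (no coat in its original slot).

Use the recurrence D(n) = (n-1)(D(n-1) + D(n-2)) with D(0)=1, D(1)=0.
D(2) = 1 x (0 + 1) = 1
D(3) = 2 x (1 + 0) = 2
D(4) = 3 x (2 + 1) = 9
D(5) = 4 x (9 + 2) = 44
D(6) = 5 x (44 + 9) = 265
D(7) = 6 x (265 + 44) = 1854
D(8) = 7 x (1854 + 265) = 14833
D(9) = 8 x (14833 + 1854) = 133496
D(10) = 9 x (133496 + 14833) = 1334961
D(11) = 10 x (1334961 + 133496) = 14684570
D(12) = 11 x (14684570 + 1334961) = 176214841
D(13) = 12 x (D(12) + D(11)) = 12 x (176214841 + 14684570)

Final answer: D(13) = 2290792932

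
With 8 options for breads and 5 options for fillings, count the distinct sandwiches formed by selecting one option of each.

By the multiplication principle: 8 x 5.

Final answer: 40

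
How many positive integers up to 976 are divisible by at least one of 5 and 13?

Multiples of 5: 195. Multiples of 13: 75. Of both (lcm=65): 15.
By inclusion-exclusion: 195 + 75 - 15.

Final answer: 255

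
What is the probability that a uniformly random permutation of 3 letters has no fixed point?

Use the recurrence D(n) = (n-1)(D(n-1) + D(n-2)) with D(0)=1, D(1)=0.
Building up: D(2)=1, D(3)=2.
Total arrangements: 3! = 6.
Probability = D(3)/3! = 1/3.

Final answer: D(3)/3! = 2/6 = 0.333333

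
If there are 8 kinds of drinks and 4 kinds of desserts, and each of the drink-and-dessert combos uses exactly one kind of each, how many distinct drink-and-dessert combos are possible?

By the multiplication principle: 8 x 4.

Final answer: 32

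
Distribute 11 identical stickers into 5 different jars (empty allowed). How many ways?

Stars and bars: C(n+k-1, k-1) = C(15,4).

Final answer: C(15,4) = 1365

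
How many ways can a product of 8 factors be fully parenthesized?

This is a standard Catalan-number count: the answer is C_n. Here n = 8 - 1 = 7.
Using C_0 = 1 and C_(k+1) = C_k x 2(2k+1)/(k+2), build up term by term: C_1=1, C_2=2, C_3=5, C_4=14, C_5=42, C_6=132, C_7=429.

Final answer: C_{7} = 429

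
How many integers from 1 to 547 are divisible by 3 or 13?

Multiples of 3: 182. Multiples of 13: 42. Of both (lcm=39): 14.
By inclusion-exclusion: 182 + 42 - 14.

Final answer: 210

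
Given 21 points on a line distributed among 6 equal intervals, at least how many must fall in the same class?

By pigeonhole with 21 objects and 6 categories: ceiling(21/6).

Final answer: 4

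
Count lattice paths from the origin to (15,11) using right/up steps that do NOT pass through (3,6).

Total paths to (15,11): C(26,11) = 7726160.
Paths through (3,6): C(9,6) x C(17,5) = 519792.
Avoiding (3,6): 7726160 - 519792.

Final answer: 7206368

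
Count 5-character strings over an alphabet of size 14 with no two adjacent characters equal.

Let g(n) count such strings. g(1) = 14, and each valid string of length n-1 extends in 13 ways (any symbol but the last), so g(n) = 13 g(n-1).
Total: g(5) = 14 x 13^4.

Final answer: 14 x 13^{4} = 399854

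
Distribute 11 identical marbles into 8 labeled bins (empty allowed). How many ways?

Stars and bars: C(n+k-1, k-1) = C(18,7).

Final answer: C(18,7) = 31824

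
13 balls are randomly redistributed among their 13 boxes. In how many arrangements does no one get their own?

Derangements satisfy D(n) = (n-1)(D(n-1) + D(n-2)), starting from D(0)=1, D(1)=0.
D(2) = 1 x (0 + 1) = 1
D(3) = 2 x (1 + 0) = 2
D(4) = 3 x (2 + 1) = 9
D(5) = 4 x (9 + 2) = 44
D(6) = 5 x (44 + 9) = 265
D(7) = 6 x (265 + 44) = 1854
D(8) = 7 x (1854 + 265) = 14833
D(9) = 8 x (14833 + 1854) = 133496
D(10) = 9 x (133496 + 14833) = 1334961
D(11) = 10 x (1334961 + 133496) = 14684570
D(12) = 11 x (14684570 + 1334961) = 176214841
D(13) = 12 x (D(12) + D(11)) = 12 x (176214841 + 14684570)

Final answer: D(13) = 2290792932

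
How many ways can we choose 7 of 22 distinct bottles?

C(22,7) = 22!/(7! x 15!).

Final answer: \binom{22}{7} = 170544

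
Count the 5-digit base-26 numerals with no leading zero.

These are the integers in [26^4, 26^5), so the count is 26^5 - 26^4 = 25 x 26^4.

Final answer: 11424400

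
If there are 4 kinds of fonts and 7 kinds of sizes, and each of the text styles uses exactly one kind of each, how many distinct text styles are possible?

By the multiplication principle: 4 x 7.

Final answer: 28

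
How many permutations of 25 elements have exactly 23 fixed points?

Choose which 23 elements are fixed: C(25,23) = 300.
Derange the remaining 2 using D(j) = (j-1)(D(j-1) + D(j-2)), D(0)=1, D(1)=0: D(2)=1.
Total: 300 x 1.

Final answer: C(25,23) D(2) = 300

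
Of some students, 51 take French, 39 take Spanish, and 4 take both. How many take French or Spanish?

|A union B| = |A| + |B| - |A intersect B| = 51 + 39 - 4.

Final answer: 86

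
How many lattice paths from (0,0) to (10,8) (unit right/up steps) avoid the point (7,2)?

Total paths to (10,8): C(18,8) = 43758.
Paths through (7,2): C(9,2) x C(9,6) = 3024.
Avoiding (7,2): 43758 - 3024.

Final answer: 40734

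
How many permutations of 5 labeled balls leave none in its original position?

D(n) = (n-1)(D(n-1) + D(n-2)), D(0)=1, D(1)=0.
D(2) = 1 x (0 + 1) = 1
D(3) = 2 x (1 + 0) = 2
D(4) = 3 x (2 + 1) = 9
D(5) = 4 x (D(4) + D(3)) = 4 x (9 + 2)

Final answer: D(5) = 44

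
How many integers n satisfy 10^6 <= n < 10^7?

These are the integers in [10^6, 10^7), so the count is 10^7 - 10^6 = 9 x 10^6.

Final answer: 9000000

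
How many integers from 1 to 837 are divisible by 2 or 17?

Multiples of 2: 418. Multiples of 17: 49. Of both (lcm=34): 24.
By inclusion-exclusion: 418 + 49 - 24.

Final answer: 443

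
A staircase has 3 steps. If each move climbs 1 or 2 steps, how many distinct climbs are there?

Condition on the final move: it is a 1-step (f(n-1) ways to get there) or a 2-step (f(n-2) ways), so f(n) = f(n-1) + f(n-2), with f(1)=1, f(2)=2.
Building up term by term: f(1)=1, f(2)=2, f(3)=3.

Final answer: 3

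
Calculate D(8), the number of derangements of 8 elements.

Use the recurrence D(n) = (n-1)(D(n-1) + D(n-2)) with D(0)=1, D(1)=0.
Building up: D(2)=1, D(3)=2, D(4)=9, D(5)=44, D(6)=265, D(7)=1854.
D(8) = 7 x (D(7) + D(6)) = 7 x (1854 + 265).

Final answer: D(8) = 14833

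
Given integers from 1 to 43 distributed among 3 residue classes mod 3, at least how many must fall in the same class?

By pigeonhole with 43 objects and 3 categories: ceiling(43/3).

Final answer: 15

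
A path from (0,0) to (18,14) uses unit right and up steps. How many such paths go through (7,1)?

Paths (0,0)->(7,1): C(8,1) = 8.
Paths (7,1)->(18,14): C(24,13) = 2496144.
By multiplication principle: 8 x 2496144.

Final answer: 19969152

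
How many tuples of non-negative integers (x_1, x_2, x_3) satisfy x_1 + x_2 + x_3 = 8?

Stars and bars with 8 stars and 2 bars:
C(8+3-1, 3-1) = C(10,2).

Final answer: C(10,2) = 45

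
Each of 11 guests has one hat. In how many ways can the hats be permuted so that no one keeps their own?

Derangements satisfy D(n) = (n-1)(D(n-1) + D(n-2)), starting from D(0)=1, D(1)=0.
D(2) = 1 x (0 + 1) = 1
D(3) = 2 x (1 + 0) = 2
D(4) = 3 x (2 + 1) = 9
D(5) = 4 x (9 + 2) = 44
D(6) = 5 x (44 + 9) = 265
D(7) = 6 x (265 + 44) = 1854
D(8) = 7 x (1854 + 265) = 14833
D(9) = 8 x (14833 + 1854) = 133496
D(10) = 9 x (133496 + 14833) = 1334961
D(11) = 10 x (D(10) + D(9)) = 10 x (1334961 + 133496)

Final answer: D(11) = 14684570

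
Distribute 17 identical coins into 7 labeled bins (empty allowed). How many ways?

Stars and bars: C(n+k-1, k-1) = C(23,6).

Final answer: C(23,6) = 100947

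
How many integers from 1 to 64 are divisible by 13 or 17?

Multiples of 13: 4. Multiples of 17: 3. Of both (lcm=221): 0.
By inclusion-exclusion: 4 + 3 - 0.

Final answer: 7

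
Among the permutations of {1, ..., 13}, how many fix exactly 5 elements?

Choose which 5 elements are fixed: C(13,5) = 1287.
Derange the remaining 8 using D(j) = (j-1)(D(j-1) + D(j-2)), D(0)=1, D(1)=0: D(2)=1, D(3)=2, D(4)=9, D(5)=44, D(6)=265, D(7)=1854, D(8)=14833.
Total: 1287 x 14833.

Final answer: C(13,5) D(8) = 19090071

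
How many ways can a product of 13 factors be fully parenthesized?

This is counted by the nth Catalan number C_n. Here n = 13 - 1 = 12.
C_n = C(2n,n) - C(2n,n+1), so C_{12} = C(24,12) - C(24,13) = 2704156 - 2496144.

Final answer: C_{12} = 208012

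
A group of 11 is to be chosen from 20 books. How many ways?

C(20,11) = 20!/(11! x 9!).

Final answer: \binom{20}{11} = 167960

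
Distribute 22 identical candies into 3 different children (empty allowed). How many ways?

Stars and bars: C(n+k-1, k-1) = C(24,2).

Final answer: C(24,2) = 276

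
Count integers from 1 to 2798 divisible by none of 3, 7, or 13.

|div by 3|=932, |div by 7|=399, |div by 13|=215.
|div by 3&7|=133, |div by 3&13|=71, |div by 7&13|=30, |div by all|=10.
By inclusion-exclusion, divisible by at least one: 932+399+215-133-71-30+10 = 1322.
Not divisible by any: 2798 - 1322.

Final answer: 1476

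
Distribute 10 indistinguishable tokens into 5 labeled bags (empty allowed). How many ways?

Stars and bars: C(n+k-1, k-1) = C(14,4).

Final answer: C(14,4) = 1001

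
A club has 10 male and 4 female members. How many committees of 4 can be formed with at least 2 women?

Sum over valid woman counts:
C(4,2)C(10,2) = 270
C(4,3)C(10,1) = 40
C(4,4)C(10,0) = 1
Total: 270 + 40 + 1.

Final answer: 311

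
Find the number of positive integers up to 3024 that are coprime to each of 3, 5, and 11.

|div by 3|=1008, |div by 5|=604, |div by 11|=274.
|div by 3&5|=201, |div by 3&11|=91, |div by 5&11|=54, |div by all|=18.
By inclusion-exclusion, divisible by at least one: 1008+604+274-201-91-54+18 = 1558.
Not divisible by any: 3024 - 1558.

Final answer: 1466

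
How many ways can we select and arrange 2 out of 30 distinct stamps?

P(30,2) = 30!/(30-2)! = 30!/28!.

Final answer: P(30,2) = 870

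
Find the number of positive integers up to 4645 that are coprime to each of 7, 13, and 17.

|div by 7|=663, |div by 13|=357, |div by 17|=273.
|div by 7&13|=51, |div by 7&17|=39, |div by 13&17|=21, |div by all|=3.
By inclusion-exclusion, divisible by at least one: 663+357+273-51-39-21+3 = 1185.
Not divisible by any: 4645 - 1185.

Final answer: 3460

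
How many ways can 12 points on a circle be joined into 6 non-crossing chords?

This is a standard Catalan-number count: the answer is C_n. Here n = 12/2 = 6.
Using C_0 = 1 and C_(k+1) = C_k x 2(2k+1)/(k+2), build up term by term: C_1=1, C_2=2, C_3=5, C_4=14, C_5=42, C_6=132.

Final answer: C_{6} = 132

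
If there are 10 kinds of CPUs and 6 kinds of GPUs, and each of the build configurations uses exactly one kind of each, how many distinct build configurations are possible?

By the multiplication principle: 10 x 6.

Final answer: 60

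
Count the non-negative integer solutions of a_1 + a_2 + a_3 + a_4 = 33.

Stars and bars with 33 stars and 3 bars:
C(33+4-1, 4-1) = C(36,3).

Final answer: C(36,3) = 7140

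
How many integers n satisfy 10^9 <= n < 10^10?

First digit: 9 choices (1-9). Each of the remaining 9 digits: 10 choices.
Total: 9 x 10^9.

Final answer: 9000000000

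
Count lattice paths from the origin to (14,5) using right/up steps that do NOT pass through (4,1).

Total paths to (14,5): C(19,5) = 11628.
Paths through (4,1): C(5,1) x C(14,4) = 5005.
Avoiding (4,1): 11628 - 5005.

Final answer: 6623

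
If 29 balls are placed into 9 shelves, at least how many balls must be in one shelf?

By the pigeonhole principle: ceiling(29/9).

Final answer: 4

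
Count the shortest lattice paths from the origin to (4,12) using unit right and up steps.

Each path has 4 right steps and 12 up steps in some order (16 steps total).
Choose which 12 of the 16 steps are up: C(16,12).

Final answer: C(16,12) = 1820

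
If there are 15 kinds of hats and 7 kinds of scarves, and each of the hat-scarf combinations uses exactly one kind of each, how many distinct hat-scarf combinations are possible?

By the multiplication principle: 15 x 7.

Final answer: 105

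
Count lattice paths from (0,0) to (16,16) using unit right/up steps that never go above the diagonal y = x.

Total monotonic paths to (16,16): C(32,16) = 601080390.
Reflecting each bad path at its first crossing gives a bijection with paths to (15,17): C(32,17) = 565722720.
Valid Dyck paths: 601080390 - 565722720.
(Equivalently, C_{16} = C(32,16)/17 = 601080390/17.)

Final answer: C_{16} = 35357670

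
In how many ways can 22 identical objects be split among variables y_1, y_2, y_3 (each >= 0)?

Stars and bars with 22 stars and 2 bars:
C(22+3-1, 3-1) = C(24,2).

Final answer: C(24,2) = 276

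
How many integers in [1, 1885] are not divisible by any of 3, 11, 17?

|div by 3|=628, |div by 11|=171, |div by 17|=110.
|div by 3&11|=57, |div by 3&17|=36, |div by 11&17|=10, |div by all|=3.
By inclusion-exclusion, divisible by at least one: 628+171+110-57-36-10+3 = 809.
Not divisible by any: 1885 - 809.

Final answer: 1076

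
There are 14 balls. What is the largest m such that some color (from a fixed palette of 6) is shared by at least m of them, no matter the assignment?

There are 6 possible values for color (from a fixed palette of 6). With 14 balls and 6 categories, by pigeonhole: ceiling(14/6).

Final answer: 3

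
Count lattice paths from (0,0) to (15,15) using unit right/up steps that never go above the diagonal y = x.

Total monotonic paths to (15,15): C(30,15) = 155117520.
By the reflection principle, paths that go above the diagonal number C(30,16) = 145422675.
Valid Dyck paths: 155117520 - 145422675.
(Equivalently, C_{15} = C(30,15)/16 = 155117520/16.)

Final answer: C_{15} = 9694845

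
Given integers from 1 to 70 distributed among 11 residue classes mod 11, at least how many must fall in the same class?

By pigeonhole with 70 objects and 11 categories: ceiling(70/11).

Final answer: 7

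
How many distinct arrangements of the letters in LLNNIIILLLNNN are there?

Letters (I:3, L:5, N:5). Total letters: 13.
Permutations = 13!/(5! x 5! x 3!).

Final answer: 72072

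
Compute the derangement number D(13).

Derangements satisfy D(n) = (n-1)(D(n-1) + D(n-2)), starting from D(0)=1, D(1)=0.
D(2) = 1 x (0 + 1) = 1
D(3) = 2 x (1 + 0) = 2
D(4) = 3 x (2 + 1) = 9
D(5) = 4 x (9 + 2) = 44
D(6) = 5 x (44 + 9) = 265
D(7) = 6 x (265 + 44) = 1854
D(8) = 7 x (1854 + 265) = 14833
D(9) = 8 x (14833 + 1854) = 133496
D(10) = 9 x (133496 + 14833) = 1334961
D(11) = 10 x (1334961 + 133496) = 14684570
D(12) = 11 x (14684570 + 1334961) = 176214841
D(13) = 12 x (D(12) + D(11)) = 12 x (176214841 + 14684570)

Final answer: D(13) = 2290792932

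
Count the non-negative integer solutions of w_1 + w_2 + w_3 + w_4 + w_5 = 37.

Stars and bars with 37 stars and 4 bars:
C(37+5-1, 5-1) = C(41,4).

Final answer: C(41,4) = 101270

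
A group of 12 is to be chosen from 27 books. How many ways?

C(27,12) = 27!/(12! x 15!).

Final answer: \binom{27}{12} = 17383860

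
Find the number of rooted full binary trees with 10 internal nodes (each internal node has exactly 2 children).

The structures are counted by the Catalan number C_n. Here n = 10.
C_n = C(2n,n) - C(2n,n+1), so C_{10} = C(20,10) - C(20,11) = 184756 - 167960.

Final answer: C_{10} = 16796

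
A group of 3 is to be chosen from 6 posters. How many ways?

C(6,3) = 6!/(3! x (6-3)!).

Final answer: C(6,3) = 20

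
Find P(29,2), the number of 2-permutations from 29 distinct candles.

P(29,2) = 29!/(29-2)! = 29!/27!.

Final answer: P(29,2) = 812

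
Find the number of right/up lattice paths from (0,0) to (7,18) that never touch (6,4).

Total paths to (7,18): C(25,18) = 480700.
Paths through (6,4): C(10,4) x C(15,14) = 3150.
Avoiding (6,4): 480700 - 3150.

Final answer: 477550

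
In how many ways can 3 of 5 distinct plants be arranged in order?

P(5,3) = 5!/(5-3)! = 5!/2!.

Final answer: P(5,3) = 60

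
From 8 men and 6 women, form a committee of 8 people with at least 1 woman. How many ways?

Sum over valid woman counts:
C(6,1)C(8,7) = 48
C(6,2)C(8,6) = 420
C(6,3)C(8,5) = 1120
C(6,4)C(8,4) = 1050
C(6,5)C(8,3) = 336
C(6,6)C(8,2) = 28
Total: 48 + 420 + 1120 + 1050 + 336 + 28.

Final answer: 3002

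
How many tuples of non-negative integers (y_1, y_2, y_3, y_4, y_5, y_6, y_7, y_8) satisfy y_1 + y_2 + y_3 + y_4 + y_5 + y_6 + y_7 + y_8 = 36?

Stars and bars with 36 stars and 7 bars:
C(36+8-1, 8-1) = C(43,7).

Final answer: C(43,7) = 32224114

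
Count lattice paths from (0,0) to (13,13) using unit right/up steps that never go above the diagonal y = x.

Total monotonic paths to (13,13): C(26,13) = 10400600.
Reflecting each bad path at its first crossing gives a bijection with paths to (12,14): C(26,14) = 9657700.
Valid Dyck paths: 10400600 - 9657700.
(These counts are the Catalan numbers.)

Final answer: C_{13} = 742900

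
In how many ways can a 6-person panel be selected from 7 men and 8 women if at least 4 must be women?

Sum over valid woman counts:
C(8,4)C(7,2) = 1470
C(8,5)C(7,1) = 392
C(8,6)C(7,0) = 28
Total: 1470 + 392 + 28.

Final answer: 1890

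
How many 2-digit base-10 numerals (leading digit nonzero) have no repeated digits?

The leading digit has 9 choices (anything but zero); the next has 9 (anything but the first), then 8, and so on, one fewer each time.
Total: 9 x 9.

Final answer: 81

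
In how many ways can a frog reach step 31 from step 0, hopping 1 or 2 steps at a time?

Let f(n) be the number of climbs. Removing the last move (1 or 2 steps) gives f(n) = f(n-1) + f(n-2); base cases f(1)=1, f(2)=2.
Building up term by term: f(1)=1, f(2)=2, f(3)=3, f(4)=5, f(5)=8, f(6)=13, f(7)=21, f(8)=34, f(9)=55, f(10)=89, f(11)=144, f(12)=233, f(13)=377, f(14)=610, f(15)=987, f(16)=1597, f(17)=2584, f(18)=4181, f(19)=6765, f(20)=10946, f(21)=17711, f(22)=28657, f(23)=46368, f(24)=75025, f(25)=121393, f(26)=196418, f(27)=317811, f(28)=514229, f(29)=832040, f(30)=1346269, f(31)=2178309.

Final answer: 2178309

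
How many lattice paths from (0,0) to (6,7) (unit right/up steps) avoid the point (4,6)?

Total paths to (6,7): C(13,7) = 1716.
Paths through (4,6): C(10,6) x C(3,1) = 630.
Avoiding (4,6): 1716 - 630.

Final answer: 1086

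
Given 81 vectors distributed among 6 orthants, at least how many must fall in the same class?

By pigeonhole with 81 objects and 6 categories: ceiling(81/6).

Final answer: 14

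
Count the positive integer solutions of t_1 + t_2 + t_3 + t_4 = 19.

Substitute t'_i = t_i - 1 (so t'_i >= 0). Then sum t'_i = 19 - 4 = 15.
Stars and bars: C(15+4-1, 4-1) = C(18,3).

Final answer: C(18,3) = 816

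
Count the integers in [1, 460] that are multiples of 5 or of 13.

Multiples of 5: 92. Multiples of 13: 35. Of both (lcm=65): 7.
By inclusion-exclusion: 92 + 35 - 7.

Final answer: 120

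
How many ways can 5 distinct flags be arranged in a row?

The number of ways to arrange 5 distinct objects is 5!.

Final answer: 5! = 120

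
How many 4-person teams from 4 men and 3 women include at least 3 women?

Sum over valid woman counts:
C(3,3)C(4,1).

Final answer: 4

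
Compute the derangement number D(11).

Use the recurrence D(n) = (n-1)(D(n-1) + D(n-2)) with D(0)=1, D(1)=0.
D(2) = 1 x (0 + 1) = 1
D(3) = 2 x (1 + 0) = 2
D(4) = 3 x (2 + 1) = 9
D(5) = 4 x (9 + 2) = 44
D(6) = 5 x (44 + 9) = 265
D(7) = 6 x (265 + 44) = 1854
D(8) = 7 x (1854 + 265) = 14833
D(9) = 8 x (14833 + 1854) = 133496
D(10) = 9 x (133496 + 14833) = 1334961
D(11) = 10 x (D(10) + D(9)) = 10 x (1334961 + 133496)

Final answer: D(11) = 14684570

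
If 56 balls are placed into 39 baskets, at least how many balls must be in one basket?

By the pigeonhole principle: ceiling(56/39).

Final answer: 2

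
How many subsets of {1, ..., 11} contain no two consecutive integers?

Let a(n) count such subsets of {1, ..., n}. Either n is excluded (a(n-1) ways) or n is included, forcing n-1 out (a(n-2) ways), so a(n) = a(n-1) + a(n-2) with a(1)=2, a(2)=3.
Iterating the recurrence: a(1)=2, a(2)=3, a(3)=5, a(4)=8, a(5)=13, a(6)=21, a(7)=34, a(8)=55, a(9)=89, a(10)=144, a(11)=233.

Final answer: 233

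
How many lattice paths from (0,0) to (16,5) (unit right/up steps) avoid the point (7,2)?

Total paths to (16,5): C(21,5) = 20349.
Paths through (7,2): C(9,2) x C(12,3) = 7920.
Avoiding (7,2): 20349 - 7920.

Final answer: 12429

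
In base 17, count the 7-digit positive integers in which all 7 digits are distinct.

The leading digit has 16 choices (anything but zero); the next has 16 (anything but the first), then 15, and so on, one fewer each time.
Total: 16 x 16 x 15 x 14 x 13 x 12 x 11.

Final answer: 92252160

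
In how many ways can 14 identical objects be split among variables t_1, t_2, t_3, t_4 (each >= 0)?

Stars and bars with 14 stars and 3 bars:
C(14+4-1, 4-1) = C(17,3).

Final answer: C(17,3) = 680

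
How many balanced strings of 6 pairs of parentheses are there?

This is a standard Catalan-number count: the answer is C_n. Here n = 6 (pairs).
C_n = C(2n,n) - C(2n,n+1), so C_{6} = C(12,6) - C(12,7) = 924 - 792.

Final answer: C_{6} = 132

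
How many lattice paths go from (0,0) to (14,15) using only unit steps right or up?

Each path has 14 right steps and 15 up steps in some order (29 steps total).
Choose which 15 of the 29 steps are up: C(29,15).

Final answer: C(29,15) = 77558760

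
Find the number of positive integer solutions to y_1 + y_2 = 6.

Substitute y'_i = y_i - 1 (so y'_i >= 0). Then sum y'_i = 6 - 2 = 4.
Stars and bars: C(4+2-1, 2-1) = C(5,1).

Final answer: C(5,1) = 5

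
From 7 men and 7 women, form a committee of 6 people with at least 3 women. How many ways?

Sum over valid woman counts:
C(7,3)C(7,3) = 1225
C(7,4)C(7,2) = 735
C(7,5)C(7,1) = 147
C(7,6)C(7,0) = 7
Total: 1225 + 735 + 147 + 7.

Final answer: 2114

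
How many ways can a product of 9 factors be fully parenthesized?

This is a standard Catalan-number count: the answer is C_n. Here n = 9 - 1 = 8.
Using C_0 = 1 and C_(k+1) = C_k x 2(2k+1)/(k+2), build up term by term: C_1=1, C_2=2, C_3=5, C_4=14, C_5=42, C_6=132, C_7=429, C_8=1430.

Final answer: C_{8} = 1430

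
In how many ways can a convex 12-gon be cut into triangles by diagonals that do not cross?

This is a standard Catalan-number count: the answer is C_n. Here n = 12 - 2 = 10.
C_n = C(2n,n) - C(2n,n+1), so C_{10} = C(20,10) - C(20,11) = 184756 - 167960.

Final answer: C_{10} = 16796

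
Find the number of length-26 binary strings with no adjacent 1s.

A valid string ends in 0 (append to any length-(n-1) valid string) or in 01 (append to any length-(n-2) valid string), so a(n) = a(n-1) + a(n-2) with a(1)=2, a(2)=3.
Computing successive values: a(1)=2, a(2)=3, a(3)=5, a(4)=8, a(5)=13, a(6)=21, a(7)=34, a(8)=55, a(9)=89, a(10)=144, a(11)=233, a(12)=377, a(13)=610, a(14)=987, a(15)=1597, a(16)=2584, a(17)=4181, a(18)=6765, a(19)=10946, a(20)=17711, a(21)=28657, a(22)=46368, a(23)=75025, a(24)=121393, a(25)=196418, a(26)=317811.

Final answer: 317811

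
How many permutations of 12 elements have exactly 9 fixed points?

Choose which 9 elements are fixed: C(12,9) = 220.
Derange the remaining 3 using D(j) = (j-1)(D(j-1) + D(j-2)), D(0)=1, D(1)=0: D(2)=1, D(3)=2.
Total: 220 x 2.

Final answer: C(12,9) D(3) = 440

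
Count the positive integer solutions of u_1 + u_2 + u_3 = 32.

Substitute u'_i = u_i - 1 (so u'_i >= 0). Then sum u'_i = 32 - 3 = 29.
Stars and bars: C(29+3-1, 3-1) = C(31,2).

Final answer: C(31,2) = 465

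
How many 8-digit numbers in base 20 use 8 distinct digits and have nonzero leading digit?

First digit: 19 (nonzero). Second: 19 (not first). Third: 18, etc.
Total: 19 x 19 x 18 x 17 x 16 x 15 x 14 x 13.

Final answer: 4825154880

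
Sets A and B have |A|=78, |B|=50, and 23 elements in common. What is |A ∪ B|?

|A union B| = |A| + |B| - |A intersect B| = 78 + 50 - 23.

Final answer: 105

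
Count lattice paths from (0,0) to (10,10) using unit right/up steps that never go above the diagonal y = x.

Total monotonic paths to (10,10): C(20,10) = 184756.
A path is bad iff it touches y = x + 1; reflecting its initial segment maps bad paths bijectively onto all paths to (9,11), of which there are C(20,11) = 167960.
Valid Dyck paths: 184756 - 167960.
(Equivalently, C_{10} = C(20,10)/11 = 184756/11.)

Final answer: C_{10} = 16796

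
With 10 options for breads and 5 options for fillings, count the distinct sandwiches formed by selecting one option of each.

By the multiplication principle: 10 x 5.

Final answer: 50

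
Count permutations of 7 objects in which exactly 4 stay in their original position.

Choose which 4 elements are fixed: C(7,4) = 35.
Derange the remaining 3 using D(j) = (j-1)(D(j-1) + D(j-2)), D(0)=1, D(1)=0: D(2)=1, D(3)=2.
Total: 35 x 2.

Final answer: C(7,4) D(3) = 70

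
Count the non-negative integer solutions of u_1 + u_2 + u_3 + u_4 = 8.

Stars and bars with 8 stars and 3 bars:
C(8+4-1, 4-1) = C(11,3).

Final answer: C(11,3) = 165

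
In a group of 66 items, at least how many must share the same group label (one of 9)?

There are 9 possible values for group label (one of 9). With 66 items and 9 categories, by pigeonhole: ceiling(66/9).

Final answer: 8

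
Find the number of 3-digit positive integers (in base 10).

These are the integers in [10^2, 10^3), so the count is 10^3 - 10^2 = 9 x 10^2.

Final answer: 900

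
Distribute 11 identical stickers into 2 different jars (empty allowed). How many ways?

Stars and bars: C(n+k-1, k-1) = C(12,1).

Final answer: C(12,1) = 12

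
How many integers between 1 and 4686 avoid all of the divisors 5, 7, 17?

|div by 5|=937, |div by 7|=669, |div by 17|=275.
|div by 5&7|=133, |div by 5&17|=55, |div by 7&17|=39, |div by all|=7.
By inclusion-exclusion, divisible by at least one: 937+669+275-133-55-39+7 = 1661.
Not divisible by any: 4686 - 1661.

Final answer: 3025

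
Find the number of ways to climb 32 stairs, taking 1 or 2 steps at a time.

Let f(n) be the number of climbs. Removing the last move (1 or 2 steps) gives f(n) = f(n-1) + f(n-2); base cases f(1)=1, f(2)=2.
Iterating the recurrence: f(1)=1, f(2)=2, f(3)=3, f(4)=5, f(5)=8, f(6)=13, f(7)=21, f(8)=34, f(9)=55, f(10)=89, f(11)=144, f(12)=233, f(13)=377, f(14)=610, f(15)=987, f(16)=1597, f(17)=2584, f(18)=4181, f(19)=6765, f(20)=10946, f(21)=17711, f(22)=28657, f(23)=46368, f(24)=75025, f(25)=121393, f(26)=196418, f(27)=317811, f(28)=514229, f(29)=832040, f(30)=1346269, f(31)=2178309, f(32)=3524578.

Final answer: 3524578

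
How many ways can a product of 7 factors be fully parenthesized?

This is a standard Catalan-number count: the answer is C_n. Here n = 7 - 1 = 6.
C_n = C(2n,n) - C(2n,n+1), so C_{6} = C(12,6) - C(12,7) = 924 - 792.

Final answer: C_{6} = 132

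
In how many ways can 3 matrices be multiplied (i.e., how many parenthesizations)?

This is a standard Catalan-number count: the answer is C_n. Here n = 3 - 1 = 2.
C_n = C(2n,n)/(n+1), so C_{2} = C(4,2)/3 = 6/3.

Final answer: C_{2} = 2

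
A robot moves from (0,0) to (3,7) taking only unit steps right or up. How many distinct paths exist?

Each path has 3 right steps and 7 up steps in some order (10 steps total).
Choose which 7 of the 10 steps are up: C(10,7).

Final answer: C(10,7) = 120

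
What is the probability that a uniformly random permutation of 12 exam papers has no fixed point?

Use the recurrence D(n) = (n-1)(D(n-1) + D(n-2)) with D(0)=1, D(1)=0.
Building up: D(2)=1, D(3)=2, D(4)=9, D(5)=44, D(6)=265, D(7)=1854, D(8)=14833, D(9)=133496, D(10)=1334961, D(11)=14684570, D(12)=176214841.
Total arrangements: 12! = 479001600.
Probability = D(12)/12! = 16019531/43545600.

Final answer: D(12)/12! = 176214841/479001600 = 0.367879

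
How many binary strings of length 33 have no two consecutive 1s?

Classify by the final bit: ...0 gives a(n-1) strings, ...01 gives a(n-2) strings. Thus a(n) = a(n-1) + a(n-2) with a(1)=2, a(2)=3.
Building up term by term: a(1)=2, a(2)=3, a(3)=5, a(4)=8, a(5)=13, a(6)=21, a(7)=34, a(8)=55, a(9)=89, a(10)=144, a(11)=233, a(12)=377, a(13)=610, a(14)=987, a(15)=1597, a(16)=2584, a(17)=4181, a(18)=6765, a(19)=10946, a(20)=17711, a(21)=28657, a(22)=46368, a(23)=75025, a(24)=121393, a(25)=196418, a(26)=317811, a(27)=514229, a(28)=832040, a(29)=1346269, a(30)=2178309, a(31)=3524578, a(32)=5702887, a(33)=9227465.

Final answer: 9227465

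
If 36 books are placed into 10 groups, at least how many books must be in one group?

By the pigeonhole principle: ceiling(36/10).

Final answer: 4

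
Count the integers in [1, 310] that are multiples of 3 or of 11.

Multiples of 3: 103. Multiples of 11: 28. Of both (lcm=33): 9.
By inclusion-exclusion: 103 + 28 - 9.

Final answer: 122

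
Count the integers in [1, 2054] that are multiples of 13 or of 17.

Multiples of 13: 158. Multiples of 17: 120. Of both (lcm=221): 9.
By inclusion-exclusion: 158 + 120 - 9.

Final answer: 269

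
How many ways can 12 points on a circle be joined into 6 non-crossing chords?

This is a standard Catalan-number count: the answer is C_n. Here n = 12/2 = 6.
C_n = (2n)!/(n!(n+1)!), so C_{6} = 12!/(6! x 7!) = C(12,6)/7 = 924/7.

Final answer: C_{6} = 132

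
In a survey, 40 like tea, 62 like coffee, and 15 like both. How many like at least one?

|A union B| = |A| + |B| - |A intersect B| = 40 + 62 - 15.

Final answer: 87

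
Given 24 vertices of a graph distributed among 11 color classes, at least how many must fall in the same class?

By pigeonhole with 24 objects and 11 categories: ceiling(24/11).

Final answer: 3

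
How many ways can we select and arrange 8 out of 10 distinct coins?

P(10,8) = 10!/(10-8)! = 10!/2!.

Final answer: P(10,8) = 1814400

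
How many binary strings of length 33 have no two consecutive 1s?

Let a(n) count valid strings. If the last bit is 0 the prefix is any valid string of length n-1; if it is 1 the string must end in 01 with a valid prefix of length n-2. So a(n) = a(n-1) + a(n-2), a(1)=2, a(2)=3.
Building up term by term: a(1)=2, a(2)=3, a(3)=5, a(4)=8, a(5)=13, a(6)=21, a(7)=34, a(8)=55, a(9)=89, a(10)=144, a(11)=233, a(12)=377, a(13)=610, a(14)=987, a(15)=1597, a(16)=2584, a(17)=4181, a(18)=6765, a(19)=10946, a(20)=17711, a(21)=28657, a(22)=46368, a(23)=75025, a(24)=121393, a(25)=196418, a(26)=317811, a(27)=514229, a(28)=832040, a(29)=1346269, a(30)=2178309, a(31)=3524578, a(32)=5702887, a(33)=9227465.

Final answer: 9227465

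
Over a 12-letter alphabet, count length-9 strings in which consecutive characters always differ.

First character: 12 choices. Each subsequent: 11 choices (must differ from the previous one).
Total: 12 x 11^8.

Final answer: 12 x 11^{8} = 2572306572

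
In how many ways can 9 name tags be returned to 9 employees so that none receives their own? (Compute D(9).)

Use the recurrence D(n) = (n-1)(D(n-1) + D(n-2)) with D(0)=1, D(1)=0.
D(2) = 1 x (0 + 1) = 1
D(3) = 2 x (1 + 0) = 2
D(4) = 3 x (2 + 1) = 9
D(5) = 4 x (9 + 2) = 44
D(6) = 5 x (44 + 9) = 265
D(7) = 6 x (265 + 44) = 1854
D(8) = 7 x (1854 + 265) = 14833
D(9) = 8 x (D(8) + D(7)) = 8 x (14833 + 1854)

Final answer: D(9) = 133496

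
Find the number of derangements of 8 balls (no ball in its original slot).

Use the recurrence D(n) = (n-1)(D(n-1) + D(n-2)) with D(0)=1, D(1)=0.
D(2) = 1 x (0 + 1) = 1
D(3) = 2 x (1 + 0) = 2
D(4) = 3 x (2 + 1) = 9
D(5) = 4 x (9 + 2) = 44
D(6) = 5 x (44 + 9) = 265
D(7) = 6 x (265 + 44) = 1854
D(8) = 7 x (D(7) + D(6)) = 7 x (1854 + 265)

Final answer: D(8) = 14833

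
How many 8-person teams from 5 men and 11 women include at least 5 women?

Sum over valid woman counts:
C(11,5)C(5,3) = 4620
C(11,6)C(5,2) = 4620
C(11,7)C(5,1) = 1650
C(11,8)C(5,0) = 165
Total: 4620 + 4620 + 1650 + 165.

Final answer: 11055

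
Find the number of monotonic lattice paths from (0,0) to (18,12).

Each path has 18 right steps and 12 up steps in some order (30 steps total).
Choose which 12 of the 30 steps are up: C(30,12).

Final answer: C(30,12) = 86493225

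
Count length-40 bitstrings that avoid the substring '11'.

A valid string ends in 0 (append to any length-(n-1) valid string) or in 01 (append to any length-(n-2) valid string), so a(n) = a(n-1) + a(n-2) with a(1)=2, a(2)=3.
Building up term by term: a(1)=2, a(2)=3, a(3)=5, a(4)=8, a(5)=13, a(6)=21, a(7)=34, a(8)=55, a(9)=89, a(10)=144, a(11)=233, a(12)=377, a(13)=610, a(14)=987, a(15)=1597, a(16)=2584, a(17)=4181, a(18)=6765, a(19)=10946, a(20)=17711, a(21)=28657, a(22)=46368, a(23)=75025, a(24)=121393, a(25)=196418, a(26)=317811, a(27)=514229, a(28)=832040, a(29)=1346269, a(30)=2178309, a(31)=3524578, a(32)=5702887, a(33)=9227465, a(34)=14930352, a(35)=24157817, a(36)=39088169, a(37)=63245986, a(38)=102334155, a(39)=165580141, a(40)=267914296.

Final answer: 267914296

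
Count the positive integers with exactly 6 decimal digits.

First digit: 9 choices (1-9). Each of the remaining 5 digits: 10 choices.
Total: 9 x 10^5.

Final answer: 900000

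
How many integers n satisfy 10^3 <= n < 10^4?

The leading digit cannot be 0 (9 options); the other 3 digits can be anything (10 options each).
Total: 9 x 10^3.

Final answer: 9000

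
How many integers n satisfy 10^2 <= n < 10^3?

These are the integers in [10^2, 10^3), so the count is 10^3 - 10^2 = 9 x 10^2.

Final answer: 900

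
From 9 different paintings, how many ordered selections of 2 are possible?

P(9,2) = 9!/(9-2)! = 9!/7!.

Final answer: P(9,2) = 72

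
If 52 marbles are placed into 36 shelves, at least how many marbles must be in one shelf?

By the pigeonhole principle: ceiling(52/36).

Final answer: 2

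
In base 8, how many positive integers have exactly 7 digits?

In base 8, the leading digit has 7 choices (1..7); each of the remaining 6 digits has 8 choices.
Total: 7 x 8^6.

Final answer: 1835008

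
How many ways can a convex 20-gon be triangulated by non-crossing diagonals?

This is a standard Catalan-number count: the answer is C_n. Here n = 20 - 2 = 18.
Using C_0 = 1 and C_(k+1) = C_k x 2(2k+1)/(k+2), build up term by term: C_1=1, C_2=2, C_3=5, C_4=14, C_5=42, C_6=132, C_7=429, C_8=1430, C_9=4862, C_10=16796, C_11=58786, C_12=208012, C_13=742900, C_14=2674440, C_15=9694845, C_16=35357670, C_17=129644790, C_18=477638700.

Final answer: C_{18} = 477638700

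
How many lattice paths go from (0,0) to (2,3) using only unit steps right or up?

Each path has 2 right steps and 3 up steps in some order (5 steps total).
Choose which 3 of the 5 steps are up: C(5,3).

Final answer: C(5,3) = 10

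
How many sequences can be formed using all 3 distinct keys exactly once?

The number of ways to arrange 3 distinct objects is 3!.

Final answer: 3! = 6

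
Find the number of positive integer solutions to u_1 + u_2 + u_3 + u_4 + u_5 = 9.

Substitute u'_i = u_i - 1 (so u'_i >= 0). Then sum u'_i = 9 - 5 = 4.
Stars and bars: C(4+5-1, 5-1) = C(8,4).

Final answer: C(8,4) = 70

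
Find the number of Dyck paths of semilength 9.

Total monotonic paths to (9,9): C(18,9) = 48620.
Reflecting each bad path at its first crossing gives a bijection with paths to (8,10): C(18,10) = 43758.
Valid Dyck paths: 48620 - 43758.
(Check: C(18,9) - C(18,10) = C(18,9)/10, the Catalan number C_{9}.)

Final answer: C_{9} = 4862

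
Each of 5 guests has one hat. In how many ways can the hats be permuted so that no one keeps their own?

Use the recurrence D(n) = (n-1)(D(n-1) + D(n-2)) with D(0)=1, D(1)=0.
D(2) = 1 x (0 + 1) = 1
D(3) = 2 x (1 + 0) = 2
D(4) = 3 x (2 + 1) = 9
D(5) = 4 x (D(4) + D(3)) = 4 x (9 + 2)

Final answer: D(5) = 44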